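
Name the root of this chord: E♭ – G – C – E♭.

C

The distinct letter names are Eb, G, C. Arranged as a stack of thirds they read C–Eb–G, so C is the root (a C minor triad).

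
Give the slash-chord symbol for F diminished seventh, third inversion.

Fdim7/Ebb

Third inversion of F diminished seventh has the seventh (Ebb) in the bass. As a slash chord: Fdim7/Ebb.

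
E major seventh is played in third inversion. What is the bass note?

In third inversion the seventh is lowest. For E major seventh (E–G#–B–D#) that is D#.

D#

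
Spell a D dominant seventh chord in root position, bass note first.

D, F#, A, C

Spelling D dominant seventh: D–F#–A–C. In root position the root is bass, giving D, F#, A, C from the bottom.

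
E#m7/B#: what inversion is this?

second inversion

E#m7/B# means E# minor seventh with B# in the bass. B# is the fifth of E# minor seventh (E#–G#–B#–D#), so this is second inversion.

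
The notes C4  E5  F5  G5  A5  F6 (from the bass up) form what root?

F

The distinct letter names are C, E, F, G, A. Arranged as a stack of thirds they read F–A–C–E–G, so F is the root (an F major ninth chord).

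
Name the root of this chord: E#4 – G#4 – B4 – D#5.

E#

Reordering E#, G#, B, D# into stacked thirds gives E#–G#–B–D#; the bottom of that stack, E#, is the root.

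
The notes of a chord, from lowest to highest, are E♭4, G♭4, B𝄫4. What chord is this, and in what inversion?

The distinct note names are Eb, Gb, Bbb. Stacked in thirds they read Eb–Gb–Bbb, which is a diminished triad on Eb.
Eb is the root of Eb diminished; root in the bass means root position (figured bass 5/3).

Eb diminished, root position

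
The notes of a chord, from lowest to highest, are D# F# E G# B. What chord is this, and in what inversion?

The pitch classes D#, F#, E, G#, B arrange in thirds as E–G#–B–D#–F#: an E major ninth chord.
D# is the seventh of E major ninth; seventh in the bass means third inversion.

E major ninth, third inversion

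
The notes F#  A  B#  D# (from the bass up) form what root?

B#

The distinct letter names are F#, A, B#, D#. Arranged as a stack of thirds they read B#–D#–F#–A, so B# is the root (a B# diminished seventh chord).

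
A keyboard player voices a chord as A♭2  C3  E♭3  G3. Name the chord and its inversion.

Ab major seventh, root position

Reducing to letter names: Ab, C, Eb, G. These stack in thirds as Ab–C–Eb–G — an Ab major seventh chord.
Ab is the root of Ab major seventh; root in the bass means root position (figured bass 7).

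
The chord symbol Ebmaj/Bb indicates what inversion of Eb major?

second inversion

Ebmaj/Bb means Eb major with Bb in the bass. Bb is the fifth of Eb major (Eb–G–Bb), so this is second inversion.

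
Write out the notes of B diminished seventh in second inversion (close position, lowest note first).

Spelling B diminished seventh: B–D–F–Ab. In second inversion the fifth is bass, giving F, Ab, B, D from the bottom.

F, Ab, B, D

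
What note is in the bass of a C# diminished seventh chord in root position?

C#

The root of C# diminished seventh (C#–E–G–Bb) is C#; that is the bass in root position.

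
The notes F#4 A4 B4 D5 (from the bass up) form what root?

B

The distinct letter names are F#, A, B, D. Arranged as a stack of thirds they read B–D–F#–A, so B is the root (a B minor seventh chord).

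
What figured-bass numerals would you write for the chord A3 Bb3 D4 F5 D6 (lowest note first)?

The notes A, Bb, D, F stack in thirds as Bb–D–F–A — a Bb major seventh chord. The bass A is the seventh, so this is third inversion: figured 4/2.

4/2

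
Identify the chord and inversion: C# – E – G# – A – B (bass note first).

Reducing to letter names: C#, E, G#, A, B. These stack in thirds as A–C#–E–G#–B — an A major ninth chord.
With the third (C#) in the bass, the chord is in first inversion.

A major ninth, first inversion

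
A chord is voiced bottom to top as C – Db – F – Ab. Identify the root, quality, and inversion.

The pitch classes C, Db, F, Ab arrange in thirds as Db–F–Ab–C: a Db major seventh chord.
The lowest note is C, the seventh of the chord, so this is third inversion (figured bass 4/2).

Db major seventh, third inversion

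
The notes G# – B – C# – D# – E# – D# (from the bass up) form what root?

The distinct letter names are G#, B, C#, D#, E#. Arranged as a stack of thirds they read C#–E#–G#–B–D#, so C# is the root (a C# dominant ninth chord).

C#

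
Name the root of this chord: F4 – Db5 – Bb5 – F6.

Bb

Reordering F, Db, Bb into stacked thirds gives Bb–Db–F; the bottom of that stack, Bb, is the root.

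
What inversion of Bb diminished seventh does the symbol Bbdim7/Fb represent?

Bbdim7/Fb means Bb diminished seventh with Fb in the bass. Fb is the fifth of Bb diminished seventh (Bb–Db–Fb–Abb), so this is second inversion.

second inversion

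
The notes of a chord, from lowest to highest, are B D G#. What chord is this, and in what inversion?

G# diminished, first inversion

Reducing to letter names: B, D, G#. These stack in thirds as G#–B–D — a G# diminished triad.
B is the third of G# diminished; third in the bass means first inversion (figured bass 6).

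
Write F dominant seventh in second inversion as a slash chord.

F7/C

Second inversion of F dominant seventh has the fifth (C) in the bass. As a slash chord: F7/C.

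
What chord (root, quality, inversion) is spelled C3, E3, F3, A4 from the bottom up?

The distinct note names are C, E, F, A. Stacked in thirds they read F–A–C–E, which is a major seventh chord on F.
The lowest note is C, the fifth of the chord, so this is second inversion (figured bass 4/3).

F major seventh, second inversion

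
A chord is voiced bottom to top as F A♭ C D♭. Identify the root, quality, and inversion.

The distinct note names are F, Ab, C, Db. Stacked in thirds they read Db–F–Ab–C, which is a major seventh chord on Db.
With the third (F) in the bass, the chord is in first inversion (figured bass 6/5).

Db major seventh, first inversion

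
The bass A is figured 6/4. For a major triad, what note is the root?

D

The figures 6/4 mean the fifth of the chord is in the bass. If A is the fifth of a major triad, the root is D (chord tones D–F#–A).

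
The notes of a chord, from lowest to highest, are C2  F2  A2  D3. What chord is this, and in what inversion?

Reducing to letter names: C, F, A, D. These stack in thirds as D–F–A–C — a D minor seventh chord.
With the seventh (C) in the bass, the chord is in third inversion (figured bass 4/2).

D minor seventh, third inversion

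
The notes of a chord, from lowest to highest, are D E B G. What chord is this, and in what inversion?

E minor seventh, third inversion

The pitch classes D, E, B, G arrange in thirds as E–G–B–D: an E minor seventh chord.
With the seventh (D) in the bass, the chord is in third inversion (figured bass 4/2).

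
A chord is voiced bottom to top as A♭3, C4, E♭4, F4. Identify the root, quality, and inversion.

The pitch classes Ab, C, Eb, F arrange in thirds as F–Ab–C–Eb: an F minor seventh chord.
Ab is the third of F minor seventh; third in the bass means first inversion (figured bass 6/5).

F minor seventh, first inversion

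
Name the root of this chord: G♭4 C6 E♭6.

Reordering Gb, C, Eb into stacked thirds gives C–Eb–Gb; the bottom of that stack, C, is the root.

C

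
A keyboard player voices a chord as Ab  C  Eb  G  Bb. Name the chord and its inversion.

The pitch classes Ab, C, Eb, G, Bb arrange in thirds as Ab–C–Eb–G–Bb: an Ab major ninth chord.
Ab is the root of Ab major ninth; root in the bass means root position.

Ab major ninth, root position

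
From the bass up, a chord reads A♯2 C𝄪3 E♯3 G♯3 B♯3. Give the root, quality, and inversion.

A# dominant ninth, root position

The distinct note names are A#, C##, E#, G#, B#. Stacked in thirds they read A#–C##–E#–G#–B#, which is a dominant ninth chord on A#.
With the root (A#) in the bass, the chord is in root position.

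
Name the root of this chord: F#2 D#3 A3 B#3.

Reordering F#, D#, A, B# into stacked thirds gives B#–D#–F#–A; the bottom of that stack, B#, is the root.

B#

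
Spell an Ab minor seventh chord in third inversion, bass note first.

Ab minor seventh is Ab–Cb–Eb–Gb. Third inversion puts the seventh (Gb) in the bass, with the remaining tones above: Gb, Ab, Cb, Eb.

Gb, Ab, Cb, Eb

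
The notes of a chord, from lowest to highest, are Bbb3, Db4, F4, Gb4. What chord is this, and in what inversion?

The pitch classes Bbb, Db, F, Gb arrange in thirds as Gb–Bbb–Db–F: a Gb minor-major seventh chord.
Bbb is the third of Gb minor-major seventh; third in the bass means first inversion (figured bass 6/5).

Gb minor-major seventh, first inversion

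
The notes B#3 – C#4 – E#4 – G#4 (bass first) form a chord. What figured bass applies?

The notes B#, C#, E#, G# stack in thirds as C#–E#–G#–B# — a C# major seventh chord. The bass B# is the seventh, so this is third inversion: figured 4/2.

4/2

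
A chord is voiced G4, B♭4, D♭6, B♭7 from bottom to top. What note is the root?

G

The distinct letter names are G, Bb, Db. Arranged as a stack of thirds they read G–Bb–Db, so G is the root (a G diminished triad).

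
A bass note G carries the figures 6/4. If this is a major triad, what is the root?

The figures 6/4 mean the fifth of the chord is in the bass. If G is the fifth of a major triad, the root is C (chord tones C–E–G).

C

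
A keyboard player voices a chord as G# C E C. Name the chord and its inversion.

C augmented, second inversion

The pitch classes G#, C, E arrange in thirds as C–E–G#: a C augmented triad.
With the fifth (G#) in the bass, the chord is in second inversion (figured bass 6/4).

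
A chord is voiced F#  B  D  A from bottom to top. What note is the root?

B

F#, B, D, A are the tones of a B minor seventh chord (B–D–F#–A), making B the root.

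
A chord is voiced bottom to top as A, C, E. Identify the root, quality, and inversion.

The pitch classes A, C, E arrange in thirds as A–C–E: an A minor triad.
A is the root of A minor; root in the bass means root position (figured bass 5/3).

A minor, root position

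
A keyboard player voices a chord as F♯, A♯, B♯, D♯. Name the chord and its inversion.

The distinct note names are F#, A#, B#, D#. Stacked in thirds they read B#–D#–F#–A#, which is a half-diminished seventh chord on B#.
With the fifth (F#) in the bass, the chord is in second inversion (figured bass 4/3).

B# half-diminished seventh, second inversion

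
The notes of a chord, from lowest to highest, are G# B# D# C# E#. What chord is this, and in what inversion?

The distinct note names are G#, B#, D#, C#, E#. Stacked in thirds they read C#–E#–G#–B#–D#, which is a major ninth chord on C#.
With the fifth (G#) in the bass, the chord is in second inversion.

C# major ninth, second inversion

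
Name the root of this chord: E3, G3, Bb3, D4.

E

The distinct letter names are E, G, Bb, D. Arranged as a stack of thirds they read E–G–Bb–D, so E is the root (an E half-diminished seventh chord).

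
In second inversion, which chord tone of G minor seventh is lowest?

D

The fifth of G minor seventh (G–Bb–D–F) is D; that is the bass in second inversion.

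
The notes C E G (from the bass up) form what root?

C, E, G are the tones of a C major triad (C–E–G), making C the root.

C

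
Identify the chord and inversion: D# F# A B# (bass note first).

B# diminished seventh, first inversion

The pitch classes D#, F#, A, B# arrange in thirds as B#–D#–F#–A: a B# diminished seventh chord.
D# is the third of B# diminished seventh; third in the bass means first inversion (figured bass 6/5).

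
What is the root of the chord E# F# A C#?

E#, F#, A, C# are the tones of an F# minor-major seventh chord (F#–A–C#–E#), making F# the root.

F#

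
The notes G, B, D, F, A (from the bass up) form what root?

G

Reordering G, B, D, F, A into stacked thirds gives G–B–D–F–A; the bottom of that stack, G, is the root.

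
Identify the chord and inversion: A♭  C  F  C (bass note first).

The pitch classes Ab, C, F arrange in thirds as F–Ab–C: an F minor triad.
The lowest note is Ab, the third of the chord, so this is first inversion (figured bass 6).

F minor, first inversion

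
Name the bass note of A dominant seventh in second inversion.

E

A dominant seventh is A–C#–E–G. Second inversion places the fifth in the bass: E.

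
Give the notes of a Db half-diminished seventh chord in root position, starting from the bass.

Db, Fb, Abb, Cb

Db half-diminished seventh is Db–Fb–Abb–Cb. Root position puts the root (Db) in the bass, with the remaining tones above: Db, Fb, Abb, Cb.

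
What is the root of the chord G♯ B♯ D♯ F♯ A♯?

G#

The distinct letter names are G#, B#, D#, F#, A#. Arranged as a stack of thirds they read G#–B#–D#–F#–A#, so G# is the root (a G# dominant ninth chord).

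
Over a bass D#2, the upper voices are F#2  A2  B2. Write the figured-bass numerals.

6/5

The notes D#, F#, A, B stack in thirds as B–D#–F#–A — a B dominant seventh chord. The bass D# is the third, so this is first inversion: figured 6/5.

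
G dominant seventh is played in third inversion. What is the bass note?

F

In third inversion the seventh is lowest. For G dominant seventh (G–B–D–F) that is F.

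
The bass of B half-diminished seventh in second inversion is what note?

F

In second inversion the fifth is lowest. For B half-diminished seventh (B–D–F–A) that is F.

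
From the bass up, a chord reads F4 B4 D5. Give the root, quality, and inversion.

B diminished, second inversion

The pitch classes F, B, D arrange in thirds as B–D–F: a B diminished triad.
With the fifth (F) in the bass, the chord is in second inversion (figured bass 6/4).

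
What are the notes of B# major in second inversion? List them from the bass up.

B# major is B#–D##–F##. Second inversion puts the fifth (F##) in the bass, with the remaining tones above: F##, B#, D##.

F##, B#, D##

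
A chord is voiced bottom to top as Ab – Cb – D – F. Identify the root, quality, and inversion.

Reducing to letter names: Ab, Cb, D, F. These stack in thirds as D–F–Ab–Cb — a D diminished seventh chord.
The lowest note is Ab, the fifth of the chord, so this is second inversion (figured bass 4/3).

D diminished seventh, second inversion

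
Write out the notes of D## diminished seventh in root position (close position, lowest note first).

D##, F##, A#, C#

The chord tones are D##–F##–A#–C#. With the root (D##) lowest for root position: D##, F##, A#, C#.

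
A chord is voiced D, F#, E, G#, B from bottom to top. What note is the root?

E

Reordering D, F#, E, G#, B into stacked thirds gives E–G#–B–D–F#; the bottom of that stack, E, is the root.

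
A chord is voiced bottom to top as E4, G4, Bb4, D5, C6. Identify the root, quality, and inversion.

The distinct note names are E, G, Bb, D, C. Stacked in thirds they read C–E–G–Bb–D, which is a dominant ninth chord on C.
With the third (E) in the bass, the chord is in first inversion.

C dominant ninth, first inversion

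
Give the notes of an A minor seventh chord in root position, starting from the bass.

A, C, E, G

A minor seventh is A–C–E–G. Root position puts the root (A) in the bass, with the remaining tones above: A, C, E, G.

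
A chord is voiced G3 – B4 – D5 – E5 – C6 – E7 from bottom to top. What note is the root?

C

G, B, D, E, C are the tones of a C major ninth chord (C–E–G–B–D), making C the root.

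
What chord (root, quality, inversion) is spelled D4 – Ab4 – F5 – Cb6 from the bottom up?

Reducing to letter names: D, Ab, F, Cb. These stack in thirds as D–F–Ab–Cb — a D diminished seventh chord.
D is the root of D diminished seventh; root in the bass means root position (figured bass 7).

D diminished seventh, root position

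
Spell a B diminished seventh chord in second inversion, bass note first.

The chord tones are B–D–F–Ab. With the fifth (F) lowest for second inversion: F, Ab, B, D.

F, Ab, B, D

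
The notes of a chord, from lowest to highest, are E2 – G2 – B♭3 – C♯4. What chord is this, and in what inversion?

C# diminished seventh, first inversion

The pitch classes E, G, Bb, C# arrange in thirds as C#–E–G–Bb: a C# diminished seventh chord.
With the third (E) in the bass, the chord is in first inversion (figured bass 6/5).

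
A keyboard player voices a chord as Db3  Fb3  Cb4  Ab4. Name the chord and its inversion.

Db minor seventh, root position

Reducing to letter names: Db, Fb, Cb, Ab. These stack in thirds as Db–Fb–Ab–Cb — a Db minor seventh chord.
With the root (Db) in the bass, the chord is in root position (figured bass 7).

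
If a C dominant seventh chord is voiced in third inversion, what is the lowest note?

Bb

In third inversion the seventh is lowest. For C dominant seventh (C–E–G–Bb) that is Bb.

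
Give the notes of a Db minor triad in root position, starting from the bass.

Db, Fb, Ab

The chord tones are Db–Fb–Ab. With the root (Db) lowest for root position: Db, Fb, Ab.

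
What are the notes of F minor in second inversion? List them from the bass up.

C, F, Ab

The chord tones are F–Ab–C. With the fifth (C) lowest for second inversion: C, F, Ab.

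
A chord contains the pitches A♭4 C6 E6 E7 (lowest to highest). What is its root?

Ab

Ab, C, E are the tones of an Ab augmented triad (Ab–C–E), making Ab the root.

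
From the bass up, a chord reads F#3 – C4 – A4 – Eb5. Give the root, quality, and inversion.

F# diminished seventh, root position

Reducing to letter names: F#, C, A, Eb. These stack in thirds as F#–A–C–Eb — an F# diminished seventh chord.
With the root (F#) in the bass, the chord is in root position (figured bass 7).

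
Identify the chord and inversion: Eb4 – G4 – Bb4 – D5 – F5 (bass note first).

Reducing to letter names: Eb, G, Bb, D, F. These stack in thirds as Eb–G–Bb–D–F — an Eb major ninth chord.
With the root (Eb) in the bass, the chord is in root position.

Eb major ninth, root position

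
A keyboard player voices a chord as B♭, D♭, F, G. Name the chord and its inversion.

G half-diminished seventh, first inversion

Reducing to letter names: Bb, Db, F, G. These stack in thirds as G–Bb–Db–F — a G half-diminished seventh chord.
The lowest note is Bb, the third of the chord, so this is first inversion (figured bass 6/5).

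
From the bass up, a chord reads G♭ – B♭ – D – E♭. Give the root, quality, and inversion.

The distinct note names are Gb, Bb, D, Eb. Stacked in thirds they read Eb–Gb–Bb–D, which is a minor-major seventh chord on Eb.
With the third (Gb) in the bass, the chord is in first inversion (figured bass 6/5).

Eb minor-major seventh, first inversion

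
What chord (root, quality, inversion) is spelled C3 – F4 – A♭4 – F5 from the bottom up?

F minor, second inversion

The pitch classes C, F, Ab arrange in thirds as F–Ab–C: an F minor triad.
C is the fifth of F minor; fifth in the bass means second inversion (figured bass 6/4).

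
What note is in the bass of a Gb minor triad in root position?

In root position the root is lowest. For Gb minor (Gb–Bbb–Db) that is Gb.

Gb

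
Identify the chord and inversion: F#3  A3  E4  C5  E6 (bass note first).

The pitch classes F#, A, E, C arrange in thirds as F#–A–C–E: an F# half-diminished seventh chord.
The lowest note is F#, the root of the chord, so this is root position (figured bass 7).

F# half-diminished seventh, root position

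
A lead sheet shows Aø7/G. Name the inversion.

third inversion

Aø7/G means A half-diminished seventh with G in the bass. G is the seventh of A half-diminished seventh (A–C–Eb–G), so this is third inversion.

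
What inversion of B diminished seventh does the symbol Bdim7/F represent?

second inversion

Bdim7/F means B diminished seventh with F in the bass. F is the fifth of B diminished seventh (B–D–F–Ab), so this is second inversion.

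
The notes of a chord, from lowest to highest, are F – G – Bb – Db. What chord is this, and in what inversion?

The pitch classes F, G, Bb, Db arrange in thirds as G–Bb–Db–F: a G half-diminished seventh chord.
With the seventh (F) in the bass, the chord is in third inversion (figured bass 4/2).

G half-diminished seventh, third inversion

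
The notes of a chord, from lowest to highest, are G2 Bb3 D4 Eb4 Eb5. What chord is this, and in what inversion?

Reducing to letter names: G, Bb, D, Eb. These stack in thirds as Eb–G–Bb–D — an Eb major seventh chord.
G is the third of Eb major seventh; third in the bass means first inversion (figured bass 6/5).

Eb major seventh, first inversion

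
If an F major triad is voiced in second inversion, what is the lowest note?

C

F major is F–A–C. Second inversion places the fifth in the bass: C.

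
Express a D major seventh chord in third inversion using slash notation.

Dmaj7/C#

Third inversion of D major seventh has the seventh (C#) in the bass. As a slash chord: Dmaj7/C#.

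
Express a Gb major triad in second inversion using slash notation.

Gbmaj/Db

Second inversion of Gb major has the fifth (Db) in the bass. As a slash chord: Gbmaj/Db.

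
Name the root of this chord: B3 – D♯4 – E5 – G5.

B, D#, E, G are the tones of an E minor-major seventh chord (E–G–B–D#), making E the root.

E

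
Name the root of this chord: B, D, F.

Reordering B, D, F into stacked thirds gives B–D–F; the bottom of that stack, B, is the root.

B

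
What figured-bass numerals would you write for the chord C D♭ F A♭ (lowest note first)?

The notes C, Db, F, Ab stack in thirds as Db–F–Ab–C — a Db major seventh chord. The bass C is the seventh, so this is third inversion: figured 4/2.

4/2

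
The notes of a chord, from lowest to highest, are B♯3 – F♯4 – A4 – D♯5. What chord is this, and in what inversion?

B# diminished seventh, root position

The pitch classes B#, F#, A, D# arrange in thirds as B#–D#–F#–A: a B# diminished seventh chord.
The lowest note is B#, the root of the chord, so this is root position (figured bass 7).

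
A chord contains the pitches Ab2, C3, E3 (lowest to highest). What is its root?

Ab

Reordering Ab, C, E into stacked thirds gives Ab–C–E; the bottom of that stack, Ab, is the root.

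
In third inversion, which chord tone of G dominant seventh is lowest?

In third inversion the seventh is lowest. For G dominant seventh (G–B–D–F) that is F.

F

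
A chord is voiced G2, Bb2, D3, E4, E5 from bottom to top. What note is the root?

E

The distinct letter names are G, Bb, D, E. Arranged as a stack of thirds they read E–G–Bb–D, so E is the root (an E half-diminished seventh chord).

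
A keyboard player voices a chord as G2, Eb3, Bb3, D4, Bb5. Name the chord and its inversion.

Eb major seventh, first inversion

Reducing to letter names: G, Eb, Bb, D. These stack in thirds as Eb–G–Bb–D — an Eb major seventh chord.
The lowest note is G, the third of the chord, so this is first inversion (figured bass 6/5).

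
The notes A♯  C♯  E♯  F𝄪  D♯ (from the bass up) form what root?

D#

A#, C#, E#, F##, D# are the tones of a D# dominant ninth chord (D#–F##–A#–C#–E#), making D# the root.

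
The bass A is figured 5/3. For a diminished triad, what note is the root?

The figures 5/3 mean the root of the chord is in the bass. If A is the root of a diminished triad, the root is A (chord tones A–C–Eb).

A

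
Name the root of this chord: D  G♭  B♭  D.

The distinct letter names are D, Gb, Bb. Arranged as a stack of thirds they read Gb–Bb–D, so Gb is the root (a Gb augmented triad).

Gb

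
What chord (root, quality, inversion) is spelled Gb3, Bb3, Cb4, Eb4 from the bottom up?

The pitch classes Gb, Bb, Cb, Eb arrange in thirds as Cb–Eb–Gb–Bb: a Cb major seventh chord.
The lowest note is Gb, the fifth of the chord, so this is second inversion (figured bass 4/3).

Cb major seventh, second inversion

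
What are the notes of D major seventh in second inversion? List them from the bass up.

A, C#, D, F#

Spelling D major seventh: D–F#–A–C#. In second inversion the fifth is bass, giving A, C#, D, F# from the bottom.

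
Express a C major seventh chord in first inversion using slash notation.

First inversion of C major seventh has the third (E) in the bass. As a slash chord: Cmaj7/E.

Cmaj7/E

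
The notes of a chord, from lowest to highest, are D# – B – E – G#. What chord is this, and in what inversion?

The distinct note names are D#, B, E, G#. Stacked in thirds they read E–G#–B–D#, which is a major seventh chord on E.
D# is the seventh of E major seventh; seventh in the bass means third inversion (figured bass 4/2).

E major seventh, third inversion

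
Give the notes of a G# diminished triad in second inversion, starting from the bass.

D, G#, B

G# diminished is G#–B–D. Second inversion puts the fifth (D) in the bass, with the remaining tones above: D, G#, B.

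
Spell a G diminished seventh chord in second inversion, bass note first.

Spelling G diminished seventh: G–Bb–Db–Fb. In second inversion the fifth is bass, giving Db, Fb, G, Bb from the bottom.

Db, Fb, G, Bb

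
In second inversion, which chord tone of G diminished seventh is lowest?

Db

The fifth of G diminished seventh (G–Bb–Db–Fb) is Db; that is the bass in second inversion.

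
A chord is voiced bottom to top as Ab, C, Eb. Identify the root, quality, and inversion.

The pitch classes Ab, C, Eb arrange in thirds as Ab–C–Eb: an Ab major triad.
Ab is the root of Ab major; root in the bass means root position (figured bass 5/3).

Ab major, root position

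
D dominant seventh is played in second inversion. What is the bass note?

A

The fifth of D dominant seventh (D–F#–A–C) is A; that is the bass in second inversion.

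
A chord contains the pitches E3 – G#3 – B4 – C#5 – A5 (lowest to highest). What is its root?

E, G#, B, C#, A are the tones of an A major ninth chord (A–C#–E–G#–B), making A the root.

A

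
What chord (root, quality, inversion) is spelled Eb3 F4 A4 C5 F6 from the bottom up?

F dominant seventh, third inversion

Reducing to letter names: Eb, F, A, C. These stack in thirds as F–A–C–Eb — an F dominant seventh chord.
The lowest note is Eb, the seventh of the chord, so this is third inversion (figured bass 4/2).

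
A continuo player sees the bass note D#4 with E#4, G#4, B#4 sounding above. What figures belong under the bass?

4/2

The notes D#, E#, G#, B# stack in thirds as E#–G#–B#–D# — an E# minor seventh chord. The bass D# is the seventh, so this is third inversion: figured 4/2.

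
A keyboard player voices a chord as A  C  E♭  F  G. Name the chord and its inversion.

F dominant ninth, first inversion

The distinct note names are A, C, Eb, F, G. Stacked in thirds they read F–A–C–Eb–G, which is a dominant ninth chord on F.
With the third (A) in the bass, the chord is in first inversion.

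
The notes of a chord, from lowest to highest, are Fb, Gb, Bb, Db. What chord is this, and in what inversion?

Gb dominant seventh, third inversion

Reducing to letter names: Fb, Gb, Bb, Db. These stack in thirds as Gb–Bb–Db–Fb — a Gb dominant seventh chord.
Fb is the seventh of Gb dominant seventh; seventh in the bass means third inversion (figured bass 4/2).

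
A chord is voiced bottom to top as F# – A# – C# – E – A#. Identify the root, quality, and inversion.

The distinct note names are F#, A#, C#, E. Stacked in thirds they read F#–A#–C#–E, which is a dominant seventh chord on F#.
The lowest note is F#, the root of the chord, so this is root position (figured bass 7).

F# dominant seventh, root position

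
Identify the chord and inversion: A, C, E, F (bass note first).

F major seventh, first inversion

Reducing to letter names: A, C, E, F. These stack in thirds as F–A–C–E — an F major seventh chord.
With the third (A) in the bass, the chord is in first inversion (figured bass 6/5).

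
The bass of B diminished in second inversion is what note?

In second inversion the fifth is lowest. For B diminished (B–D–F) that is F.

F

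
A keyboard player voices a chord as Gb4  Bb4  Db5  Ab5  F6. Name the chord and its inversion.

Gb major ninth, root position

Reducing to letter names: Gb, Bb, Db, Ab, F. These stack in thirds as Gb–Bb–Db–F–Ab — a Gb major ninth chord.
The lowest note is Gb, the root of the chord, so this is root position.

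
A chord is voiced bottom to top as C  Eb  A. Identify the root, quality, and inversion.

A diminished, first inversion

Reducing to letter names: C, Eb, A. These stack in thirds as A–C–Eb — an A diminished triad.
With the third (C) in the bass, the chord is in first inversion (figured bass 6).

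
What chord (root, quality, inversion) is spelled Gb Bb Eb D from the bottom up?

Eb minor-major seventh, first inversion

The distinct note names are Gb, Bb, Eb, D. Stacked in thirds they read Eb–Gb–Bb–D, which is a minor-major seventh chord on Eb.
The lowest note is Gb, the third of the chord, so this is first inversion (figured bass 6/5).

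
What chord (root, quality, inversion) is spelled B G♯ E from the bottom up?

E major, second inversion

The distinct note names are B, G#, E. Stacked in thirds they read E–G#–B, which is a major triad on E.
With the fifth (B) in the bass, the chord is in second inversion (figured bass 6/4).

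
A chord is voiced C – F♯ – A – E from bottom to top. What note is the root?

F#

C, F#, A, E are the tones of an F# half-diminished seventh chord (F#–A–C–E), making F# the root.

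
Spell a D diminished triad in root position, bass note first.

Spelling D diminished: D–F–Ab. In root position the root is bass, giving D, F, Ab from the bottom.

D, F, Ab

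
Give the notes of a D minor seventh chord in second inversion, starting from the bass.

A, C, D, F

Spelling D minor seventh: D–F–A–C. In second inversion the fifth is bass, giving A, C, D, F from the bottom.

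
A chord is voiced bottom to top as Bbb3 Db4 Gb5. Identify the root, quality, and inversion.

Gb minor, first inversion

The distinct note names are Bbb, Db, Gb. Stacked in thirds they read Gb–Bbb–Db, which is a minor triad on Gb.
Bbb is the third of Gb minor; third in the bass means first inversion (figured bass 6).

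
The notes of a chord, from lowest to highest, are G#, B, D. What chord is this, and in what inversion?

G# diminished, root position

Reducing to letter names: G#, B, D. These stack in thirds as G#–B–D — a G# diminished triad.
G# is the root of G# diminished; root in the bass means root position (figured bass 5/3).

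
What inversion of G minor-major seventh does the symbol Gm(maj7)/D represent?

Gm(maj7)/D means G minor-major seventh with D in the bass. D is the fifth of G minor-major seventh (G–Bb–D–F#), so this is second inversion.

second inversion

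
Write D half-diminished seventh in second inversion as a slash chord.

Dø7/Ab

Second inversion of D half-diminished seventh has the fifth (Ab) in the bass. As a slash chord: Dø7/Ab.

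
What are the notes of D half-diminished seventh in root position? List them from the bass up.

D half-diminished seventh is D–F–Ab–C. Root position puts the root (D) in the bass, with the remaining tones above: D, F, Ab, C.

D, F, Ab, C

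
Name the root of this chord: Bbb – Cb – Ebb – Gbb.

Cb

Bbb, Cb, Ebb, Gbb are the tones of a Cb half-diminished seventh chord (Cb–Ebb–Gbb–Bbb), making Cb the root.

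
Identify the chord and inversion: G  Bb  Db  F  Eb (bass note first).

The pitch classes G, Bb, Db, F, Eb arrange in thirds as Eb–G–Bb–Db–F: an Eb dominant ninth chord.
The lowest note is G, the third of the chord, so this is first inversion.

Eb dominant ninth, first inversion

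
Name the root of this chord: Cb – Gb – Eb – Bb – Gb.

Reordering Cb, Gb, Eb, Bb into stacked thirds gives Cb–Eb–Gb–Bb; the bottom of that stack, Cb, is the root.

Cb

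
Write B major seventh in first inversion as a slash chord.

Bmaj7/D#

First inversion of B major seventh has the third (D#) in the bass. As a slash chord: Bmaj7/D#.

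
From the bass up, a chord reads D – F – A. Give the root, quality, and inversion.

D minor, root position

The pitch classes D, F, A arrange in thirds as D–F–A: a D minor triad.
The lowest note is D, the root of the chord, so this is root position (figured bass 5/3).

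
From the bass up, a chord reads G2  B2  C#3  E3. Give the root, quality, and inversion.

Reducing to letter names: G, B, C#, E. These stack in thirds as C#–E–G–B — a C# half-diminished seventh chord.
The lowest note is G, the fifth of the chord, so this is second inversion (figured bass 4/3).

C# half-diminished seventh, second inversion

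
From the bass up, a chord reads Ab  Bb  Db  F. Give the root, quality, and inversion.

Bb minor seventh, third inversion

The distinct note names are Ab, Bb, Db, F. Stacked in thirds they read Bb–Db–F–Ab, which is a minor seventh chord on Bb.
With the seventh (Ab) in the bass, the chord is in third inversion (figured bass 4/2).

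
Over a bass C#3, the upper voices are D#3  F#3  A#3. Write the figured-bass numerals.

4/2

The notes C#, D#, F#, A# stack in thirds as D#–F#–A#–C# — a D# minor seventh chord. The bass C# is the seventh, so this is third inversion: figured 4/2.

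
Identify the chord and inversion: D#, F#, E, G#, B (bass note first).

E major ninth, third inversion

Reducing to letter names: D#, F#, E, G#, B. These stack in thirds as E–G#–B–D#–F# — an E major ninth chord.
With the seventh (D#) in the bass, the chord is in third inversion.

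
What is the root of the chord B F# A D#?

Reordering B, F#, A, D# into stacked thirds gives B–D#–F#–A; the bottom of that stack, B, is the root.

B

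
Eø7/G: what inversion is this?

Eø7/G means E half-diminished seventh with G in the bass. G is the third of E half-diminished seventh (E–G–Bb–D), so this is first inversion.

first inversion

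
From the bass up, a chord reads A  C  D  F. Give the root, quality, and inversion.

The pitch classes A, C, D, F arrange in thirds as D–F–A–C: a D minor seventh chord.
A is the fifth of D minor seventh; fifth in the bass means second inversion (figured bass 4/3).

D minor seventh, second inversion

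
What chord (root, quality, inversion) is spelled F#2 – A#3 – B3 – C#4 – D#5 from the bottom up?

The distinct note names are F#, A#, B, C#, D#. Stacked in thirds they read B–D#–F#–A#–C#, which is a major ninth chord on B.
The lowest note is F#, the fifth of the chord, so this is second inversion.

B major ninth, second inversion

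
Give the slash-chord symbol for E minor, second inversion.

Second inversion of E minor has the fifth (B) in the bass. As a slash chord: Em/B.

Em/B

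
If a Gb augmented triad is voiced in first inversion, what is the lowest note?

Gb augmented is Gb–Bb–D. First inversion places the third in the bass: Bb.

Bb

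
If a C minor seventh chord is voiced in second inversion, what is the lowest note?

G

C minor seventh is C–Eb–G–Bb. Second inversion places the fifth in the bass: G.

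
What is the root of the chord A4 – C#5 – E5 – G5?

A

Reordering A, C#, E, G into stacked thirds gives A–C#–E–G; the bottom of that stack, A, is the root.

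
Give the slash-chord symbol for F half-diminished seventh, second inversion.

Second inversion of F half-diminished seventh has the fifth (Cb) in the bass. As a slash chord: Fø7/Cb.

Fø7/Cb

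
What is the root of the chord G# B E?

E

G#, B, E are the tones of an E major triad (E–G#–B), making E the root.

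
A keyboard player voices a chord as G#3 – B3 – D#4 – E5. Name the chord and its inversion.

E major seventh, first inversion

The distinct note names are G#, B, D#, E. Stacked in thirds they read E–G#–B–D#, which is a major seventh chord on E.
With the third (G#) in the bass, the chord is in first inversion (figured bass 6/5).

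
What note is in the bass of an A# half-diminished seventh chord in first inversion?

C#

In first inversion the third is lowest. For A# half-diminished seventh (A#–C#–E–G#) that is C#.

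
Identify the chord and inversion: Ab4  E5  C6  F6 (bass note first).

The pitch classes Ab, E, C, F arrange in thirds as F–Ab–C–E: an F minor-major seventh chord.
The lowest note is Ab, the third of the chord, so this is first inversion (figured bass 6/5).

F minor-major seventh, first inversion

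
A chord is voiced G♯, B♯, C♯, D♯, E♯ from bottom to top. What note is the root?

The distinct letter names are G#, B#, C#, D#, E#. Arranged as a stack of thirds they read C#–E#–G#–B#–D#, so C# is the root (a C# major ninth chord).

C#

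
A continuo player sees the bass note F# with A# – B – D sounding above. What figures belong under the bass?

4/3

The notes F#, A#, B, D stack in thirds as B–D–F#–A# — a B minor-major seventh chord. The bass F# is the fifth, so this is second inversion: figured 4/3.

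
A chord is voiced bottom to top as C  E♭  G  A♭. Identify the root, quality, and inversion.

The distinct note names are C, Eb, G, Ab. Stacked in thirds they read Ab–C–Eb–G, which is a major seventh chord on Ab.
C is the third of Ab major seventh; third in the bass means first inversion (figured bass 6/5).

Ab major seventh, first inversion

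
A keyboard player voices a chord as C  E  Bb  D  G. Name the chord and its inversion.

C dominant ninth, root position

The distinct note names are C, E, Bb, D, G. Stacked in thirds they read C–E–G–Bb–D, which is a dominant ninth chord on C.
The lowest note is C, the root of the chord, so this is root position.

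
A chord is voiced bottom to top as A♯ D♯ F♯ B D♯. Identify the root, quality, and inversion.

B major seventh, third inversion

Reducing to letter names: A#, D#, F#, B. These stack in thirds as B–D#–F#–A# — a B major seventh chord.
A# is the seventh of B major seventh; seventh in the bass means third inversion (figured bass 4/2).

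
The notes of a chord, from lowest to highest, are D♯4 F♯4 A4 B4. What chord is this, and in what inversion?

B dominant seventh, first inversion

The pitch classes D#, F#, A, B arrange in thirds as B–D#–F#–A: a B dominant seventh chord.
The lowest note is D#, the third of the chord, so this is first inversion (figured bass 6/5).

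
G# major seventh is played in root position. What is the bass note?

The root of G# major seventh (G#–B#–D#–F##) is G#; that is the bass in root position.

G#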